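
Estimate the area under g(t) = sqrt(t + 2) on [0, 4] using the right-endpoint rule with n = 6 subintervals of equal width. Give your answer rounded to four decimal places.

Δt = (4 − 0)/6 = 2/3.
Right endpoints: 2/3, 4/3, 2, 8/3, 10/3, 4.
g(2/3) ≈ 1.6330, g(4/3) ≈ 1.8257, g(2) ≈ 2.0000, g(8/3) ≈ 2.1602, g(10/3) ≈ 2.3094, g(4) ≈ 2.4495.
Sum = Δt · [g(2/3) + g(4/3) + g(2) + ...].
Sum ≈ 8.2519.

8.2519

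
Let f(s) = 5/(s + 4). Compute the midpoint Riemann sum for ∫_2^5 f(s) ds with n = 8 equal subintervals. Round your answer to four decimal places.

Δs = (5 − 2)/8 = 0.375.
Midpoints: 2.1875, 2.5625, 2.9375, 3.3125, 3.6875, 4.0625, 4.4375, 4.8125.
f(2.1875) = 80/99, f(2.5625) = 16/21, f(2.9375) = 80/111, f(3.3125) = 80/117, f(3.6875) = 80/123, f(4.0625) = 80/129, f(4.4375) = 16/27, f(4.8125) = 80/141.
Sum = Δs · [f(2.1875) + f(2.5625) + f(2.9375) + ...].
Sum ≈ 2.0269.

2.0269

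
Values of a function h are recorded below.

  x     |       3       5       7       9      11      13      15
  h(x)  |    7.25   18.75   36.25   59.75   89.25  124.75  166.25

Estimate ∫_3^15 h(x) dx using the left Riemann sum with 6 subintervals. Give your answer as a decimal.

Δx = 2.
Sum = 2·[7.25 + 18.75 + 36.25 + 59.75 + 89.25 + 124.75] = 672.

672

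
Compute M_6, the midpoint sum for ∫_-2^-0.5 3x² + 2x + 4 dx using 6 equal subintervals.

10.1015625

Δx = (-0.5 − (-2))/6 = 0.25.
Midpoints: -1.875, -1.625, -1.375, -1.125, -0.875, -0.625.
f(-1.875) = 10.796875, f(-1.625) = 8.671875, f(-1.375) = 6.921875, f(-1.125) = 5.546875, f(-0.875) = 4.546875, f(-0.625) = 3.921875.
Sum = Δx · [f(-1.875) + f(-1.625) + f(-1.375) + ...].
Sum = 10.1015625.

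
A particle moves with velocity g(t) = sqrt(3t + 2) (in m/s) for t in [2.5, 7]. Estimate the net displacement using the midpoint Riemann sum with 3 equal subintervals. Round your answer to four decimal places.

18.0213

Δt = (7 − 2.5)/3 = 1.5.
Midpoints: 3.25, 4.75, 6.25.
g(3.25) ≈ 3.4278, g(4.75) ≈ 4.0311, g(6.25) ≈ 4.5552.
Sum = Δt · [g(3.25) + g(4.75) + g(6.25)].
Sum ≈ 18.0213.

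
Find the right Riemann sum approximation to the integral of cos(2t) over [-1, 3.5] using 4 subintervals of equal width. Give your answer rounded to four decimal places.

Δt = (3.5 − (-1))/4 = 1.125.
Right endpoints: 0.125, 1.25, 2.375, 3.5.
f(0.125) ≈ 0.9689, f(1.25) ≈ -0.8011, f(2.375) ≈ 0.0376, f(3.5) ≈ 0.7539.
Sum = Δt · [f(0.125) + f(1.25) + f(2.375) + f(3.5)].
Sum ≈ 1.0792.

1.0792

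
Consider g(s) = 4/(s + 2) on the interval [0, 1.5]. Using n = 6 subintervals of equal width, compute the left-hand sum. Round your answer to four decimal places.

Δs = (1.5 − 0)/6 = 0.25.
Left endpoints: 0, 0.25, 0.5, 0.75, 1, 1.25.
g(0) = 2, g(0.25) = 16/9, g(0.5) = 1.6, g(0.75) = 16/11, g(1) = 4/3, g(1.25) = 16/13.
Sum = Δs · [g(0) + g(0.25) + g(0.5) + ...].
Sum ≈ 2.3491.

2.3491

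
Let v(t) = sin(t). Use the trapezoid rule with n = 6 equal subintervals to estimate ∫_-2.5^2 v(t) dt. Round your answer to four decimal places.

-0.3668

Δt = (2 − (-2.5))/6 = 0.75.
v(-2.5) ≈ -0.5985, v(-1.75) ≈ -0.9840, v(-1) ≈ -0.8415, v(-0.25) ≈ -0.2474, v(0.5) ≈ 0.4794, v(1.25) ≈ 0.9490, v(2) ≈ 0.9093.
T_6 = (Δt/2)·[v(t_0) + 2v(t_1) + ... + 2v(t_{5}) + v(t_6)].
Sum ≈ -0.3668.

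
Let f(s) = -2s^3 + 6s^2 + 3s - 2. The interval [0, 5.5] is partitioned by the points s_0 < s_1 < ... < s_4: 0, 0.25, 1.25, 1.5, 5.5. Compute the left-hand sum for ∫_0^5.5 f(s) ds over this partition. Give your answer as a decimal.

37.3984375

Subinterval widths: 0.25, 1, 0.25, 4.
Left endpoints: 0, 0.25, 1.25, 1.5.
f(0) = -2, f(0.25) = -0.90625, f(1.25) = 7.21875, f(1.5) = 9.25.
Sum = Σ Δs_i · f(s_i).
Sum = 37.3984375.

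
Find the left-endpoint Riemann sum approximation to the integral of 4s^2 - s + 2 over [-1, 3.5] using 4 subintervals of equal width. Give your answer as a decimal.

42.890625

Δs = (3.5 − (-1))/4 = 1.125.
Left endpoints: -1, 0.125, 1.25, 2.375.
f(-1) = 7, f(0.125) = 1.9375, f(1.25) = 7, f(2.375) = 22.1875.
Sum = Δs · [f(-1) + f(0.125) + f(1.25) + f(2.375)].
Sum = 42.890625.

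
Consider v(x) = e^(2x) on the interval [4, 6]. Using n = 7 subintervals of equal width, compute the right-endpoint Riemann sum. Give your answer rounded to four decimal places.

Δx = (6 − 4)/7 = 2/7.
Right endpoints: 30/7, 32/7, 34/7, 36/7, 38/7, 40/7, 6.
v(30/7) ≈ 5278.6654, v(32/7) ≈ 9347.4340, v(34/7) ≈ 16552.3889, v(36/7) ≈ 29310.8867, v(38/7) ≈ 51903.5702, v(40/7) ≈ 91910.5802, v(6) ≈ 162754.7914.
Sum = Δx · [v(30/7) + v(32/7) + v(34/7) + ...].
Sum ≈ 104873.8048.

104873.8048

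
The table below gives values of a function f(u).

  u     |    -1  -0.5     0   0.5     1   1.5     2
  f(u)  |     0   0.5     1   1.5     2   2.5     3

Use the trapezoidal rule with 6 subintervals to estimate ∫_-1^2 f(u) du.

Δu = 0.5.
T_6 = (0.5/2)·[0 + 2·0.5 + 2·1 + 2·1.5 + 2·2 + 2·2.5 + 3] = 4.5.

4.5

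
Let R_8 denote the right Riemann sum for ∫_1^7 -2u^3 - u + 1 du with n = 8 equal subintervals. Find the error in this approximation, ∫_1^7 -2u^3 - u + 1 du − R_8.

Exact integral: ∫_1^7 f(u) du = -1218.
R_8 = -1490.25.
Error = -1218 − (-1490.25) = 272.25.

272.25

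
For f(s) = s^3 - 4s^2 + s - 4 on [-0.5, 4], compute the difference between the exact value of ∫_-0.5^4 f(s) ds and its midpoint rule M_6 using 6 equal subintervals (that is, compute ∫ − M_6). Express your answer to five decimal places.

0.26367

Exact integral: ∫_-0.5^4 f(s) ds = -31.640625.
M_6 ≈ -31.9042969.
Error ≈ -31.640625 − (-31.9042969) ≈ 0.26367.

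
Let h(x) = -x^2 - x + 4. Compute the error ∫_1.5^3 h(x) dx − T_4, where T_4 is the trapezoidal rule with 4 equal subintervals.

0.03515625

Exact integral: ∫_1.5^3 h(x) dx = -5.25.
T_4 = -5.28515625.
Error = -5.25 − (-5.28515625) = 0.03515625.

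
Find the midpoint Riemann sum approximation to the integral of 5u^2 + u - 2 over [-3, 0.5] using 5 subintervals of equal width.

33.11875

Δu = (0.5 − (-3))/5 = 0.7.
Midpoints: -2.65, -1.95, -1.25, -0.55, 0.15.
f(-2.65) = 30.4625, f(-1.95) = 15.0625, f(-1.25) = 4.5625, f(-0.55) = -1.0375, f(0.15) = -1.7375.
Sum = Δu · [f(-2.65) + f(-1.95) + f(-1.25) + f(-0.55) + f(0.15)].
Sum = 33.11875.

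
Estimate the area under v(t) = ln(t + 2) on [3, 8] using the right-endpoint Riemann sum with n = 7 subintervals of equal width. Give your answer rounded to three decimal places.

10.222

Δt = (8 − 3)/7 = 5/7.
Right endpoints: 26/7, 31/7, 36/7, 41/7, 46/7, 51/7, 8.
v(26/7) ≈ 1.743, v(31/7) ≈ 1.861, v(36/7) ≈ 1.966, v(41/7) ≈ 2.061, v(46/7) ≈ 2.148, v(51/7) ≈ 2.228, v(8) ≈ 2.303.
Sum = Δt · [v(26/7) + v(31/7) + v(36/7) + ...].
Sum ≈ 10.222.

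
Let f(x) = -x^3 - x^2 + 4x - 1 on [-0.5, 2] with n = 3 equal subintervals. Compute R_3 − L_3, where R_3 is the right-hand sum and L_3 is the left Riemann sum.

-1.5625

R_3 ≈ -3.414352.
L_3 ≈ -1.851852.
R_3 − L_3 = -1.5625.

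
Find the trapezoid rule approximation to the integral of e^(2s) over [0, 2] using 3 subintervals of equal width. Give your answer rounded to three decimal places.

Δs = (2 − 0)/3 = 2/3.
f(0) ≈ 1.000, f(2/3) ≈ 3.794, f(4/3) ≈ 14.392, f(2) ≈ 54.598.
T_3 = (Δs/2)·[f(s_0) + 2f(s_1) + 2f(s_2) + f(s_3)].
Sum ≈ 30.656.

30.656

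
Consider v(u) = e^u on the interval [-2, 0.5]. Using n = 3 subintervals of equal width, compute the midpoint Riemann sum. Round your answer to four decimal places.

1.4705

Δu = (0.5 − (-2))/3 = 5/6.
Midpoints: -19/12, -0.75, 1/12.
v(-19/12) ≈ 0.2053, v(-0.75) ≈ 0.4724, v(1/12) ≈ 1.0869.
Sum = Δu · [v(-19/12) + v(-0.75) + v(1/12)].
Sum ≈ 1.4705.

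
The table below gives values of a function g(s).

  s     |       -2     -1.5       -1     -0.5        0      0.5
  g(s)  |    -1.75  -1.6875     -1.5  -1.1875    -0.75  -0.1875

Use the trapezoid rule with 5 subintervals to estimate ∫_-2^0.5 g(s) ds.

-3.046875

Δs = 0.5.
T_5 = (0.5/2)·[(-1.75) + 2·(-1.6875) + 2·(-1.5) + 2·(-1.1875) + 2·(-0.75) + (-0.1875)] = -3.046875.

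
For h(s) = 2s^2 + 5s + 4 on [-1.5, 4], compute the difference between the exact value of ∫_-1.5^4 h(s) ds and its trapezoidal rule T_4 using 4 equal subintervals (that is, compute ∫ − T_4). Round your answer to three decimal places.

Exact integral: ∫_-1.5^4 h(s) ds ≈ 101.29167.
T_4 = 104.7578125.
Error ≈ 101.29167 − 104.7578125 ≈ -3.466.

-3.466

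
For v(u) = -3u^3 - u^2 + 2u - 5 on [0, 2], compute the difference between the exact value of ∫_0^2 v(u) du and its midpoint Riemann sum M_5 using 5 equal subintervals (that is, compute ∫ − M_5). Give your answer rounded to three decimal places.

Exact integral: ∫_0^2 v(u) du ≈ -20.66667.
M_5 = -20.4.
Error ≈ -20.66667 − (-20.4) ≈ -0.267.

-0.267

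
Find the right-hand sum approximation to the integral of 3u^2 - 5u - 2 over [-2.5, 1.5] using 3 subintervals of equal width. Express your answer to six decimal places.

3.222222

Δu = (1.5 − (-2.5))/3 = 4/3.
Right endpoints: -7/6, 1/6, 1.5.
f(-7/6) = 95/12, f(1/6) = -2.75, f(1.5) = -2.75.
Sum = Δu · [f(-7/6) + f(1/6) + f(1.5)].
Sum ≈ 3.222222.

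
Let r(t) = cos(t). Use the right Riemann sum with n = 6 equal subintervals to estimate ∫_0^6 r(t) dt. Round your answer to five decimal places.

Δt = (6 − 0)/6 = 1.
Right endpoints: 1, 2, 3, 4, 5, 6.
r(1) ≈ 0.54030, r(2) ≈ -0.41615, r(3) ≈ -0.98999, r(4) ≈ -0.65364, r(5) ≈ 0.28366, r(6) ≈ 0.96017.
Sum = Δt · [r(1) + r(2) + r(3) + ...].
Sum ≈ -0.27565.

-0.27565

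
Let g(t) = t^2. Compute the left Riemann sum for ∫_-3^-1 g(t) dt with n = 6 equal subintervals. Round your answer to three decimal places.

10.037

Δt = (-1 − (-3))/6 = 1/3.
Left endpoints: -3, -8/3, -7/3, -2, -5/3, -4/3.
g(-3) = 9, g(-8/3) = 64/9, g(-7/3) = 49/9, g(-2) = 4, g(-5/3) = 25/9, g(-4/3) = 16/9.
Sum = Δt · [g(-3) + g(-8/3) + g(-7/3) + ...].
Sum ≈ 10.037.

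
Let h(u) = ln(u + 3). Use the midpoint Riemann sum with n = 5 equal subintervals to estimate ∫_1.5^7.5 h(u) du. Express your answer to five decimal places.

Δu = (7.5 − 1.5)/5 = 1.2.
Midpoints: 2.1, 3.3, 4.5, 5.7, 6.9.
h(2.1) ≈ 1.62924, h(3.3) ≈ 1.84055, h(4.5) ≈ 2.01490, h(5.7) ≈ 2.16332, h(6.9) ≈ 2.29253.
Sum = Δu · [h(2.1) + h(3.3) + h(4.5) + h(5.7) + h(6.9)].
Sum ≈ 11.92866.

11.92866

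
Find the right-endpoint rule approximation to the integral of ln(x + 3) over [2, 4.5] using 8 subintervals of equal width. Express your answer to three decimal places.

Δx = (4.5 − 2)/8 = 0.3125.
Right endpoints: 2.3125, 2.625, 2.9375, 3.25, 3.5625, 3.875, 4.1875, 4.5.
f(2.3125) ≈ 1.670, f(2.625) ≈ 1.727, f(2.9375) ≈ 1.781, f(3.25) ≈ 1.833, f(3.5625) ≈ 1.881, f(3.875) ≈ 1.928, f(4.1875) ≈ 1.972, f(4.5) ≈ 2.015.
Sum = Δx · [f(2.3125) + f(2.625) + f(2.9375) + ...].
Sum ≈ 4.627.

4.627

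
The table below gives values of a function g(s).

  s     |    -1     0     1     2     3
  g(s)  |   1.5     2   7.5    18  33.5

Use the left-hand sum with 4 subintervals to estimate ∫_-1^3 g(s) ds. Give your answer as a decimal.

Δs = 1.
Sum = 1·[1.5 + 2 + 7.5 + 18] = 29.

29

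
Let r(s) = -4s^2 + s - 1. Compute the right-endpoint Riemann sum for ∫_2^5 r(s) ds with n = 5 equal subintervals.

Δs = (5 − 2)/5 = 0.6.
Right endpoints: 2.6, 3.2, 3.8, 4.4, 5.
r(2.6) = -25.44, r(3.2) = -38.76, r(3.8) = -54.96, r(4.4) = -74.04, r(5) = -96.
Sum = Δs · [r(2.6) + r(3.2) + r(3.8) + r(4.4) + r(5)].
Sum = -173.52.

-173.52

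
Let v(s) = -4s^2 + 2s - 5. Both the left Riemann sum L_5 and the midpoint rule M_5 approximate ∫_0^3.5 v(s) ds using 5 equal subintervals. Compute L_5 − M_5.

L_5 = -48.86.
M_5 = -61.845.
L_5 − M_5 = 12.985.

12.985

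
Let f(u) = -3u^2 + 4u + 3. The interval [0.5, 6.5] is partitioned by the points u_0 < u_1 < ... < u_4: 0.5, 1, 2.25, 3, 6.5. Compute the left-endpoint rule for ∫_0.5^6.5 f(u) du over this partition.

Subinterval widths: 0.5, 1.25, 0.75, 3.5.
Left endpoints: 0.5, 1, 2.25, 3.
f(0.5) = 4.25, f(1) = 4, f(2.25) = -3.1875, f(3) = -12.
Sum = Σ Δu_i · f(u_i).
Sum = -37.265625.

-37.265625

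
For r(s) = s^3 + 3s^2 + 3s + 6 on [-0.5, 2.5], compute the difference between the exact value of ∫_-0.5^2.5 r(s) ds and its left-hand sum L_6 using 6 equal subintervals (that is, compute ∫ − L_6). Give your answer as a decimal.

Exact integral: ∫_-0.5^2.5 r(s) ds = 52.5.
L_6 = 42.5625.
Error = 52.5 − 42.5625 = 9.9375.

9.9375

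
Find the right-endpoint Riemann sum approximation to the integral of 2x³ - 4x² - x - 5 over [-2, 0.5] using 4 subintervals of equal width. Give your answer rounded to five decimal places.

Δx = (0.5 − (-2))/4 = 0.625.
Right endpoints: -1.375, -0.75, -0.125, 0.5.
f(-1.375) = -16.38671875, f(-0.75) = -7.34375, f(-0.125) = -4.94140625, f(0.5) = -6.25.
Sum = Δx · [f(-1.375) + f(-0.75) + f(-0.125) + f(0.5)].
Sum ≈ -21.82617.

-21.82617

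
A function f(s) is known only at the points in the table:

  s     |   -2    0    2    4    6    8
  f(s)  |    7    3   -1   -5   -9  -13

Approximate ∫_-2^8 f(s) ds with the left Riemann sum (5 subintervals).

-10

Δs = 2.
Sum = 2·[7 + 3 + (-1) + (-5) + (-9)] = -10.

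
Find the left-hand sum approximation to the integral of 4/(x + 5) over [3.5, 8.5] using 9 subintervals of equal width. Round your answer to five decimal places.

1.89977

Δx = (8.5 − 3.5)/9 = 5/9.
Left endpoints: 3.5, 73/18, 83/18, 31/6, 103/18, 113/18, 41/6, 133/18, 143/18.
f(3.5) = 8/17, f(73/18) = 72/163, f(83/18) = 72/173, f(31/6) = 24/61, f(103/18) = 72/193, f(113/18) = 72/203, f(41/6) = 24/71, f(133/18) = 72/223, f(143/18) = 72/233.
Sum = Δx · [f(3.5) + f(73/18) + f(83/18) + ...].
Sum ≈ 1.89977.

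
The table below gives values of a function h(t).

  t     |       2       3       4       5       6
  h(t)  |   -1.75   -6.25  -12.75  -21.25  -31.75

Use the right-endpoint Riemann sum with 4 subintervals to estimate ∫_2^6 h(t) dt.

Δt = 1.
Sum = 1·[(-6.25) + (-12.75) + (-21.25) + (-31.75)] = -72.

-72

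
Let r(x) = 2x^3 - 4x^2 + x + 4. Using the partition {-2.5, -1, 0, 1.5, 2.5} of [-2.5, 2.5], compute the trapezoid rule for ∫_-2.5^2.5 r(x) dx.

Subinterval widths: 1.5, 1, 1.5, 1.
r(-2.5) = -54.75, r(-1) = -3, r(0) = 4, r(1.5) = 3.25, r(2.5) = 12.75.
On each subinterval the trapezoid contributes (Δx_i/2)·[r(x_{i-1}) + r(x_i)].
Sum = -29.375.

-29.375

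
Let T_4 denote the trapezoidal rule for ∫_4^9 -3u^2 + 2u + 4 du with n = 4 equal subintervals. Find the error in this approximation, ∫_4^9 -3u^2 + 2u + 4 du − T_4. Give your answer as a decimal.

3.90625

Exact integral: ∫_4^9 f(u) du = -580.
T_4 = -583.90625.
Error = -580 − (-583.90625) = 3.90625.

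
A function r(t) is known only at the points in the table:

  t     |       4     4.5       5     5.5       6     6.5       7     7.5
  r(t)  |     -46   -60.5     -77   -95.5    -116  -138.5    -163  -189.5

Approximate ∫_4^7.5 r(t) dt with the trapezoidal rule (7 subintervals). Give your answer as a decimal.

-384.125

Δt = 0.5.
T_7 = (0.5/2)·[(-46) + 2·(-60.5) + 2·(-77) + 2·(-95.5) + 2·(-116) + 2·(-138.5) + 2·(-163) + (-189.5)] = -384.125.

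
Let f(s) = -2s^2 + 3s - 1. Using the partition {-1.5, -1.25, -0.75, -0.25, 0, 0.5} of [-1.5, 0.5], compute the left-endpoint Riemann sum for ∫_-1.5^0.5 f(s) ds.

Subinterval widths: 0.25, 0.5, 0.5, 0.25, 0.5.
Left endpoints: -1.5, -1.25, -0.75, -0.25, 0.
f(-1.5) = -10, f(-1.25) = -7.875, f(-0.75) = -4.375, f(-0.25) = -1.875, f(0) = -1.
Sum = Σ Δs_i · f(s_i).
Sum = -9.59375.

-9.59375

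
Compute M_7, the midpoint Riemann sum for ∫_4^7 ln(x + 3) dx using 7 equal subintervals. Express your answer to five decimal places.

Δx = (7 − 4)/7 = 3/7.
Midpoints: 59/14, 65/14, 71/14, 5.5, 83/14, 89/14, 95/14.
f(59/14) ≈ 1.97606, f(65/14) ≈ 2.03377, f(71/14) ≈ 2.08833, f(5.5) ≈ 2.14007, f(83/14) ≈ 2.18926, f(89/14) ≈ 2.23614, f(95/14) ≈ 2.28092.
Sum = Δx · [f(59/14) + f(65/14) + f(71/14) + ...].
Sum ≈ 6.40481.

6.40481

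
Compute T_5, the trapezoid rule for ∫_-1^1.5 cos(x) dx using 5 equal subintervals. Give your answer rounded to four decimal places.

1.8005

Δx = (1.5 − (-1))/5 = 0.5.
f(-1) ≈ 0.5403, f(-0.5) ≈ 0.8776, f(0) ≈ 1.0000, f(0.5) ≈ 0.8776, f(1) ≈ 0.5403, f(1.5) ≈ 0.0707.
T_5 = (Δx/2)·[f(x_0) + 2f(x_1) + ... + 2f(x_{4}) + f(x_5)].
Sum ≈ 1.8005.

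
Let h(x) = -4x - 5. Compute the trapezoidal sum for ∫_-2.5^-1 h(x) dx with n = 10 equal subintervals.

3

Δx = (-1 − (-2.5))/10 = 0.15.
h(-2.5) = 5, h(-2.35) = 4.4, h(-2.2) = 3.8, h(-2.05) = 3.2, h(-1.9) = 2.6, h(-1.75) = 2, h(-1.6) = 1.4, h(-1.45) = 0.8, h(-1.3) = 0.2, h(-1.15) = -0.4, h(-1) = -1.
T_10 = (Δx/2)·[h(x_0) + 2h(x_1) + ... + 2h(x_{9}) + h(x_10)].
Sum = 3.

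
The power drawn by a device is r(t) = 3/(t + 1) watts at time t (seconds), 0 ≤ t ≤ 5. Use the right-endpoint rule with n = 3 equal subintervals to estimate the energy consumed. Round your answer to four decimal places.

3.8622

Δt = (5 − 0)/3 = 5/3.
Right endpoints: 5/3, 10/3, 5.
r(5/3) = 1.125, r(10/3) = 9/13, r(5) = 0.5.
Sum = Δt · [r(5/3) + r(10/3) + r(5)].
Sum ≈ 3.8622.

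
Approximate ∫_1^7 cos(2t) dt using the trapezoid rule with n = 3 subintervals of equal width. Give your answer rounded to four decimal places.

Δt = (7 − 1)/3 = 2.
f(1) ≈ -0.4161, f(3) ≈ 0.9602, f(5) ≈ -0.8391, f(7) ≈ 0.1367.
T_3 = (Δt/2)·[f(t_0) + 2f(t_1) + 2f(t_2) + f(t_3)].
Sum ≈ -0.0372.

-0.0372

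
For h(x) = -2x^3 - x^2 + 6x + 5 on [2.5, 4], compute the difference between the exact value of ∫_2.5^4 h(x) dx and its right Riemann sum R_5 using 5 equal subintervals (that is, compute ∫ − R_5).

15.08625

Exact integral: ∫_2.5^4 h(x) dx = -87.84375.
R_5 = -102.93.
Error = -87.84375 − (-102.93) = 15.08625.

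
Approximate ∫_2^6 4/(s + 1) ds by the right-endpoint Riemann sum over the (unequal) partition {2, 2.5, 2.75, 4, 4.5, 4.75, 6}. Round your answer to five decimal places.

Subinterval widths: 0.5, 0.25, 1.25, 0.5, 0.25, 1.25.
Right endpoints: 2.5, 2.75, 4, 4.5, 4.75, 6.
f(2.5) = 8/7, f(2.75) = 16/15, f(4) = 0.8, f(4.5) = 8/11, f(4.75) = 16/23, f(6) = 4/7.
Sum = Σ Δs_i · f(s_i).
Sum ≈ 3.08993.

3.08993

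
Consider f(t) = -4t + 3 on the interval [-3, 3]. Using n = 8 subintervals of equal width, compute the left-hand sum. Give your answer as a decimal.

Δt = (3 − (-3))/8 = 0.75.
Left endpoints: -3, -2.25, -1.5, -0.75, 0, 0.75, 1.5, 2.25.
f(-3) = 15, f(-2.25) = 12, f(-1.5) = 9, f(-0.75) = 6, f(0) = 3, f(0.75) = 0, f(1.5) = -3, f(2.25) = -6.
Sum = Δt · [f(-3) + f(-2.25) + f(-1.5) + ...].
Sum = 27.

27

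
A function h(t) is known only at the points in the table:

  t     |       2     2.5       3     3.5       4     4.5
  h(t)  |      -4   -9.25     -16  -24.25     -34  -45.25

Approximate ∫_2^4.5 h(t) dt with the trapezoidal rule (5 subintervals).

-54.0625

Δt = 0.5.
T_5 = (0.5/2)·[(-4) + 2·(-9.25) + 2·(-16) + 2·(-24.25) + 2·(-34) + (-45.25)] = -54.0625.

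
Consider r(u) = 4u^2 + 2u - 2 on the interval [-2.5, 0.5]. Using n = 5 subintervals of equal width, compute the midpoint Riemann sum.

8.64

Δu = (0.5 − (-2.5))/5 = 0.6.
Midpoints: -2.2, -1.6, -1, -0.4, 0.2.
r(-2.2) = 12.96, r(-1.6) = 5.04, r(-1) = 0, r(-0.4) = -2.16, r(0.2) = -1.44.
Sum = Δu · [r(-2.2) + r(-1.6) + r(-1) + r(-0.4) + r(0.2)].
Sum = 8.64.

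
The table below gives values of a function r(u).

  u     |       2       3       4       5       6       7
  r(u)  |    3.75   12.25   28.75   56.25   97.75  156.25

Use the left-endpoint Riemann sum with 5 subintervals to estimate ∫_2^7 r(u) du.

198.75

Δu = 1.
Sum = 1·[3.75 + 12.25 + 28.75 + 56.25 + 97.75] = 198.75.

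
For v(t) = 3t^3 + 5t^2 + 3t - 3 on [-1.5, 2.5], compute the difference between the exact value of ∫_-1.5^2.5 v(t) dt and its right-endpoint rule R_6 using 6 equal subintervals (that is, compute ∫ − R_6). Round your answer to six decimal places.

Exact integral: ∫_-1.5^2.5 v(t) dt ≈ 51.16666667.
R_6 ≈ 83.64814815.
Error ≈ 51.16666667 − 83.64814815 ≈ -32.481481.

-32.481481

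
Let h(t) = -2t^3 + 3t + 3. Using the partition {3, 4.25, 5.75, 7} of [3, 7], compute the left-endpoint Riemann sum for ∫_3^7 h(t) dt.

-709.1328125

Subinterval widths: 1.25, 1.5, 1.25.
Left endpoints: 3, 4.25, 5.75.
h(3) = -42, h(4.25) = -137.78125, h(5.75) = -359.96875.
Sum = Σ Δt_i · h(t_i).
Sum = -709.1328125.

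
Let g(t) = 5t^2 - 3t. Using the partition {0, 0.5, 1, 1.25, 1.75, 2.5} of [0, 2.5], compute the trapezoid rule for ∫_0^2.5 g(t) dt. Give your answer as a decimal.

Subinterval widths: 0.5, 0.5, 0.25, 0.5, 0.75.
g(0) = 0, g(0.5) = -0.25, g(1) = 2, g(1.25) = 4.0625, g(1.75) = 10.0625, g(2.5) = 23.75.
On each subinterval the trapezoid contributes (Δt_i/2)·[g(t_{i-1}) + g(t_i)].
Sum = 17.34375.

17.34375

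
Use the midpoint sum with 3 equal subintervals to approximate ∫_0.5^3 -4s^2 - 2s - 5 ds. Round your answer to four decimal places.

-56.5046

Δs = (3 − 0.5)/3 = 5/6.
Midpoints: 11/12, 1.75, 31/12.
f(11/12) = -367/36, f(1.75) = -20.75, f(31/12) = -1327/36.
Sum = Δs · [f(11/12) + f(1.75) + f(31/12)].
Sum ≈ -56.5046.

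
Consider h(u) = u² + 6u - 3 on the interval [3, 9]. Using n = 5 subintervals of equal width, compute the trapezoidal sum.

Δu = (9 − 3)/5 = 1.2.
h(3) = 24, h(4.2) = 39.84, h(5.4) = 58.56, h(6.6) = 80.16, h(7.8) = 104.64, h(9) = 132.
T_5 = (Δu/2)·[h(u_0) + 2h(u_1) + ... + 2h(u_{4}) + h(u_5)].
Sum = 433.44.

433.44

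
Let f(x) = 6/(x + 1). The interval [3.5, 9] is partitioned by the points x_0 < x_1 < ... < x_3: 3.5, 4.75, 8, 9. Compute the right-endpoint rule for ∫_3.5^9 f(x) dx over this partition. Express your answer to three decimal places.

4.071

Subinterval widths: 1.25, 3.25, 1.
Right endpoints: 4.75, 8, 9.
f(4.75) = 24/23, f(8) = 2/3, f(9) = 0.6.
Sum = Σ Δx_i · f(x_i).
Sum ≈ 4.071.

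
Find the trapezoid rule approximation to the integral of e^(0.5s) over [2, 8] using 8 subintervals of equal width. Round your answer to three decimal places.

104.973

Δs = (8 − 2)/8 = 0.75.
f(2) ≈ 2.718, f(2.75) ≈ 3.955, f(3.5) ≈ 5.755, f(4.25) ≈ 8.373, f(5) ≈ 12.182, f(5.75) ≈ 17.725, f(6.5) ≈ 25.790, f(7.25) ≈ 37.525, f(8) ≈ 54.598.
T_8 = (Δs/2)·[f(s_0) + 2f(s_1) + ... + 2f(s_{7}) + f(s_8)].
Sum ≈ 104.973.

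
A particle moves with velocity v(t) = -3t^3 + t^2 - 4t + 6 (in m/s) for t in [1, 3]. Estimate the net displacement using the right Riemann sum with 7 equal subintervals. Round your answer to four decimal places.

Δt = (3 − 1)/7 = 2/7.
Right endpoints: 9/7, 11/7, 13/7, 15/7, 17/7, 19/7, 3.
v(9/7) = -1326/343, v(11/7) = -3244/343, v(13/7) = -5898/343, v(15/7) = -9432/343, v(17/7) = -13990/343, v(19/7) = -19716/343, v(3) = -78.
Sum = Δt · [v(9/7) + v(11/7) + v(13/7) + ...].
Sum ≈ -66.9388.

-66.9388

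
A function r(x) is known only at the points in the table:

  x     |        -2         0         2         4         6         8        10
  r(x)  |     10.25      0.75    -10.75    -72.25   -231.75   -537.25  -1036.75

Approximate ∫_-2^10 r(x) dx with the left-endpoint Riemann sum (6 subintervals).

Δx = 2.
Sum = 2·[10.25 + 0.75 + (-10.75) + (-72.25) + (-231.75) + (-537.25)] = -1682.

-1682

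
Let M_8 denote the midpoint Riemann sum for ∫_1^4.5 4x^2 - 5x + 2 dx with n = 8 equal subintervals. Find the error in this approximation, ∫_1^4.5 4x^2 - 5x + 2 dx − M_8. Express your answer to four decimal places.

Exact integral: ∫_1^4.5 f(x) dx ≈ 79.041667.
M_8 ≈ 78.818359.
Error ≈ 79.041667 − 78.818359 ≈ 0.2233.

0.2233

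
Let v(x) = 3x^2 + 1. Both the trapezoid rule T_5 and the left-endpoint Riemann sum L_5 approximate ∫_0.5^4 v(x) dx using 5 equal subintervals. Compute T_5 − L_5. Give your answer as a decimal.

T_5 = 68.2325.
L_5 = 51.695.
T_5 − L_5 = 16.5375.

16.5375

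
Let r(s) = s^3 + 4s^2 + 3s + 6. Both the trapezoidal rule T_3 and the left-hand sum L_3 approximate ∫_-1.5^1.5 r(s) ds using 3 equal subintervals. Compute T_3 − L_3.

7.875

T_3 = 29.
L_3 = 21.125.
T_3 − L_3 = 7.875.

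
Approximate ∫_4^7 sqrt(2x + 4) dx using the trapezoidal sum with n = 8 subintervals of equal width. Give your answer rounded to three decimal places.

11.599

Δx = (7 − 4)/8 = 0.375.
f(4) ≈ 3.464, f(4.375) ≈ 3.571, f(4.75) ≈ 3.674, f(5.125) ≈ 3.775, f(5.5) ≈ 3.873, f(5.875) ≈ 3.969, f(6.25) ≈ 4.062, f(6.625) ≈ 4.153, f(7) ≈ 4.243.
T_8 = (Δx/2)·[f(x_0) + 2f(x_1) + ... + 2f(x_{7}) + f(x_8)].
Sum ≈ 11.599.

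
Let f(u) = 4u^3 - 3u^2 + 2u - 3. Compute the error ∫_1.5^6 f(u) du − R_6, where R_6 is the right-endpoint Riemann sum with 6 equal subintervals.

-302.0625

Exact integral: ∫_1.5^6 f(u) du = 1098.5625.
R_6 = 1400.625.
Error = 1098.5625 − 1400.625 = -302.0625.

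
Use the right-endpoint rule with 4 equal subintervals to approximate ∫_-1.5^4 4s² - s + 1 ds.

Δs = (4 − (-1.5))/4 = 1.375.
Right endpoints: -0.125, 1.25, 2.625, 4.
f(-0.125) = 1.1875, f(1.25) = 6, f(2.625) = 25.9375, f(4) = 61.
Sum = Δs · [f(-0.125) + f(1.25) + f(2.625) + f(4)].
Sum = 129.421875.

129.421875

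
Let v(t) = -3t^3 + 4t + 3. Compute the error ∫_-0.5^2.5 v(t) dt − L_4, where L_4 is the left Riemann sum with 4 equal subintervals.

-10.6875

Exact integral: ∫_-0.5^2.5 v(t) dt = -8.25.
L_4 = 2.4375.
Error = -8.25 − 2.4375 = -10.6875.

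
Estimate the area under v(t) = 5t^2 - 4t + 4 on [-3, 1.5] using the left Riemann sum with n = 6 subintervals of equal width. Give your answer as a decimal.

103.640625

Δt = (1.5 − (-3))/6 = 0.75.
Left endpoints: -3, -2.25, -1.5, -0.75, 0, 0.75.
v(-3) = 61, v(-2.25) = 38.3125, v(-1.5) = 21.25, v(-0.75) = 9.8125, v(0) = 4, v(0.75) = 3.8125.
Sum = Δt · [v(-3) + v(-2.25) + v(-1.5) + ...].
Sum = 103.640625.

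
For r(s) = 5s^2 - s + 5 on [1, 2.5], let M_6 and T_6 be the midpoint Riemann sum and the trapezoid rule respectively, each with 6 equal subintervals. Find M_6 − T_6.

-0.1171875

M_6 = 29.2109375.
T_6 = 29.328125.
M_6 − T_6 = -0.1171875.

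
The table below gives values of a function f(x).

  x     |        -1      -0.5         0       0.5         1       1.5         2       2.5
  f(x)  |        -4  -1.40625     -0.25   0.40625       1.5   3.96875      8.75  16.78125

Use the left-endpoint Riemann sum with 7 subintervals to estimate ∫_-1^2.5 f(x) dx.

4.484375

Δx = 0.5.
Sum = 0.5·[(-4) + (-1.40625) + (-0.25) + 0.40625 + 1.5 + 3.96875 + 8.75] = 4.484375.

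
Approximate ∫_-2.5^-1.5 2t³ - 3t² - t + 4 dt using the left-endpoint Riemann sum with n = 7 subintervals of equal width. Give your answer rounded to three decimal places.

Δt = (-1.5 − (-2.5))/7 = 1/7.
Left endpoints: -2.5, -33/14, -31/14, -29/14, -27/14, -25/14, -23/14.
f(-2.5) = -43.5, f(-33/14) = -12521/343, f(-31/14) = -20723/686, f(-29/14) = -8430/343, f(-27/14) = -13429/686, f(-25/14) = -5203/343, f(-23/14) = -7767/686.
Sum = Δt · [f(-2.5) + f(-33/14) + f(-31/14) + ...].
Sum ≈ -25.837.

-25.837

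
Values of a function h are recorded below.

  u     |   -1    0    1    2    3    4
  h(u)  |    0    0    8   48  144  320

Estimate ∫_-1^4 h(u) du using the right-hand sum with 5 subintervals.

Δu = 1.
Sum = 1·[0 + 8 + 48 + 144 + 320] = 520.

520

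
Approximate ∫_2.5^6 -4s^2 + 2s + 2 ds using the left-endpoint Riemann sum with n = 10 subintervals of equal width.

-211.1025

Δs = (6 − 2.5)/10 = 0.35.
Left endpoints: 2.5, 2.85, 3.2, 3.55, 3.9, 4.25, 4.6, 4.95, 5.3, 5.65.
f(2.5) = -18, f(2.85) = -24.79, f(3.2) = -32.56, f(3.55) = -41.31, f(3.9) = -51.04, f(4.25) = -61.75, f(4.6) = -73.44, f(4.95) = -86.11, f(5.3) = -99.76, f(5.65) = -114.39.
Sum = Δs · [f(2.5) + f(2.85) + f(3.2) + ...].
Sum = -211.1025.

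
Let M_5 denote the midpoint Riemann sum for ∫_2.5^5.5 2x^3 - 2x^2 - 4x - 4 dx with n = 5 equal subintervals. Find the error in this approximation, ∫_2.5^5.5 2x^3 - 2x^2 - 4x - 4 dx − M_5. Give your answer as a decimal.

Exact integral: ∫_2.5^5.5 f(x) dx = 277.5.
M_5 = 275.52.
Error = 277.5 − 275.52 = 1.98.

1.98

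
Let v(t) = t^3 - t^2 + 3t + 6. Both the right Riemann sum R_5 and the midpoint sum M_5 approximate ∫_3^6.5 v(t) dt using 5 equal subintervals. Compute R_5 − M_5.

R_5 = 496.8425.
M_5 = 412.4553125.
R_5 − M_5 = 84.3871875.

84.3871875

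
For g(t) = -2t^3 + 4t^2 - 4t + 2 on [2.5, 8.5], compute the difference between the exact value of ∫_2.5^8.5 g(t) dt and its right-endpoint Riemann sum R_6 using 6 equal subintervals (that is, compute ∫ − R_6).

507.5

Exact integral: ∫_2.5^8.5 g(t) dt = -1912.5.
R_6 = -2420.
Error = -1912.5 − (-2420) = 507.5.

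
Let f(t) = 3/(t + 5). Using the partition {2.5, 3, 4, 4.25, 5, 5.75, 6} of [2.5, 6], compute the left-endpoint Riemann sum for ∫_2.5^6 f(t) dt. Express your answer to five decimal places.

Subinterval widths: 0.5, 1, 0.25, 0.75, 0.75, 0.25.
Left endpoints: 2.5, 3, 4, 4.25, 5, 5.75.
f(2.5) = 0.4, f(3) = 0.375, f(4) = 1/3, f(4.25) = 12/37, f(5) = 0.3, f(5.75) = 12/43.
Sum = Σ Δt_i · f(t_i).
Sum ≈ 1.19634.

1.19634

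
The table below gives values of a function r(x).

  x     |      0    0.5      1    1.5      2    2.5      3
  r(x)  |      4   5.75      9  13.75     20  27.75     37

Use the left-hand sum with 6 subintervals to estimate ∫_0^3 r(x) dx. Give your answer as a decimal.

Δx = 0.5.
Sum = 0.5·[4 + 5.75 + 9 + 13.75 + 20 + 27.75] = 40.125.

40.125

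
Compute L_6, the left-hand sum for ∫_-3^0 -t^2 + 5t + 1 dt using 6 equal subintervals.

-34.625

Δt = (0 − (-3))/6 = 0.5.
Left endpoints: -3, -2.5, -2, -1.5, -1, -0.5.
f(-3) = -23, f(-2.5) = -17.75, f(-2) = -13, f(-1.5) = -8.75, f(-1) = -5, f(-0.5) = -1.75.
Sum = Δt · [f(-3) + f(-2.5) + f(-2) + ...].
Sum = -34.625.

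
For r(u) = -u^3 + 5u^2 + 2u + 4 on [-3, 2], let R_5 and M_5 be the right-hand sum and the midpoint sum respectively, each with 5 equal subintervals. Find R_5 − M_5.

R_5 = 70.
M_5 = 86.875.
R_5 − M_5 = -16.875.

-16.875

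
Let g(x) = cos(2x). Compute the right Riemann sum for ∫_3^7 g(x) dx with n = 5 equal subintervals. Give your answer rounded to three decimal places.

Δx = (7 − 3)/5 = 0.8.
Right endpoints: 3.8, 4.6, 5.4, 6.2, 7.
g(3.8) ≈ 0.251, g(4.6) ≈ -0.975, g(5.4) ≈ -0.194, g(6.2) ≈ 0.986, g(7) ≈ 0.137.
Sum = Δx · [g(3.8) + g(4.6) + g(5.4) + g(6.2) + g(7)].
Sum ≈ 0.164.

0.164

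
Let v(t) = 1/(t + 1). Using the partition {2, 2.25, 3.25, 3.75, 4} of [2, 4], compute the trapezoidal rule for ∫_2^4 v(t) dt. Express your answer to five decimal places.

0.51439

Subinterval widths: 0.25, 1, 0.5, 0.25.
v(2) = 1/3, v(2.25) = 4/13, v(3.25) = 4/17, v(3.75) = 4/19, v(4) = 0.2.
On each subinterval the trapezoid contributes (Δt_i/2)·[v(t_{i-1}) + v(t_i)].
Sum ≈ 0.51439.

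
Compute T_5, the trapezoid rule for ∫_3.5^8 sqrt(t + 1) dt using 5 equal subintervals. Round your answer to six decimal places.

Δt = (8 − 3.5)/5 = 0.9.
f(3.5) ≈ 2.121320, f(4.4) ≈ 2.323790, f(5.3) ≈ 2.509980, f(6.2) ≈ 2.683282, f(7.1) ≈ 2.846050, f(8) ≈ 3.000000.
T_5 = (Δt/2)·[f(t_0) + 2f(t_1) + ... + 2f(t_{4}) + f(t_5)].
Sum ≈ 11.631386.

11.631386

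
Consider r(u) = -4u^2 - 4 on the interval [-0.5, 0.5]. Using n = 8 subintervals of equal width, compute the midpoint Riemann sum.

-4.328125

Δu = (0.5 − (-0.5))/8 = 0.125.
Midpoints: -0.4375, -0.3125, -0.1875, -0.0625, 0.0625, 0.1875, 0.3125, 0.4375.
r(-0.4375) = -4.765625, r(-0.3125) = -4.390625, r(-0.1875) = -4.140625, r(-0.0625) = -4.015625, r(0.0625) = -4.015625, r(0.1875) = -4.140625, r(0.3125) = -4.390625, r(0.4375) = -4.765625.
Sum = Δu · [r(-0.4375) + r(-0.3125) + r(-0.1875) + ...].
Sum = -4.328125.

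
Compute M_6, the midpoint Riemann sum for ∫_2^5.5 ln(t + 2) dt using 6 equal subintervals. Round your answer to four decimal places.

6.0682

Δt = (5.5 − 2)/6 = 7/12.
Midpoints: 55/24, 2.875, 83/24, 97/24, 4.625, 125/24.
f(55/24) ≈ 1.4567, f(2.875) ≈ 1.5841, f(83/24) ≈ 1.6971, f(97/24) ≈ 1.7987, f(4.625) ≈ 1.8909, f(125/24) ≈ 1.9752.
Sum = Δt · [f(55/24) + f(2.875) + f(83/24) + ...].
Sum ≈ 6.0682.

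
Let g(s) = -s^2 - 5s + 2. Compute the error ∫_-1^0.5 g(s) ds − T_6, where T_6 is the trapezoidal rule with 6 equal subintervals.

Exact integral: ∫_-1^0.5 g(s) ds = 4.5.
T_6 = 4.484375.
Error = 4.5 − 4.484375 = 0.015625.

0.015625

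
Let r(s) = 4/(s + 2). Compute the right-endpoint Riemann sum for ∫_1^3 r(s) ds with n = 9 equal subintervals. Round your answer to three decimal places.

1.985

Δs = (3 − 1)/9 = 2/9.
Right endpoints: 11/9, 13/9, 5/3, 17/9, 19/9, 7/3, 23/9, 25/9, 3.
r(11/9) = 36/29, r(13/9) = 36/31, r(5/3) = 12/11, r(17/9) = 36/35, r(19/9) = 36/37, r(7/3) = 12/13, r(23/9) = 36/41, r(25/9) = 36/43, r(3) = 0.8.
Sum = Δs · [r(11/9) + r(13/9) + r(5/3) + ...].
Sum ≈ 1.985.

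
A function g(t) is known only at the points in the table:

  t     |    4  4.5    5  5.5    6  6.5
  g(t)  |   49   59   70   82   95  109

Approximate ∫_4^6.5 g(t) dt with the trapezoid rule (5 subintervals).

Δt = 0.5.
T_5 = (0.5/2)·[49 + 2·59 + 2·70 + 2·82 + 2·95 + 109] = 192.5.

192.5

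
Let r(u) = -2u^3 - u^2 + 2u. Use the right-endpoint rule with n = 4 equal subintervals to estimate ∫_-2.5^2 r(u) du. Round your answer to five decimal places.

-18.36914

Δu = (2 − (-2.5))/4 = 1.125.
Right endpoints: -1.375, -0.25, 0.875, 2.
r(-1.375) = 0.55859375, r(-0.25) = -0.53125, r(0.875) = -0.35546875, r(2) = -16.
Sum = Δu · [r(-1.375) + r(-0.25) + r(0.875) + r(2)].
Sum ≈ -18.36914.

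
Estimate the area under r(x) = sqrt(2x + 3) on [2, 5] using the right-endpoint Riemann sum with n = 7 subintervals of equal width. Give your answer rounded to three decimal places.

Δx = (5 − 2)/7 = 3/7.
Right endpoints: 17/7, 20/7, 23/7, 26/7, 29/7, 32/7, 5.
r(17/7) ≈ 2.803, r(20/7) ≈ 2.952, r(23/7) ≈ 3.094, r(26/7) ≈ 3.229, r(29/7) ≈ 3.359, r(32/7) ≈ 3.485, r(5) ≈ 3.606.
Sum = Δx · [r(17/7) + r(20/7) + r(23/7) + ...].
Sum ≈ 9.655.

9.655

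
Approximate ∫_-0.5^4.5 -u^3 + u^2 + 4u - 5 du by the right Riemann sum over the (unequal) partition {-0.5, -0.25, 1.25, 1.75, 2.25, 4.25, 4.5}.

Subinterval widths: 0.25, 1.5, 0.5, 0.5, 2, 0.25.
Right endpoints: -0.25, 1.25, 1.75, 2.25, 4.25, 4.5.
f(-0.25) = -5.921875, f(1.25) = -0.390625, f(1.75) = -0.296875, f(2.25) = -2.328125, f(4.25) = -46.703125, f(4.5) = -57.875.
Sum = Σ Δu_i · f(u_i).
Sum = -111.25390625.

-111.25390625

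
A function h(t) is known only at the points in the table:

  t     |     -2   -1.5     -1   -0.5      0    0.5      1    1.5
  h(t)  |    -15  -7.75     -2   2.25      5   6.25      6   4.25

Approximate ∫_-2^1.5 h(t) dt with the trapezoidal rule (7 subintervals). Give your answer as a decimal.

Δt = 0.5.
T_7 = (0.5/2)·[(-15) + 2·(-7.75) + 2·(-2) + 2·2.25 + 2·5 + 2·6.25 + 2·6 + 4.25] = 2.1875.

2.1875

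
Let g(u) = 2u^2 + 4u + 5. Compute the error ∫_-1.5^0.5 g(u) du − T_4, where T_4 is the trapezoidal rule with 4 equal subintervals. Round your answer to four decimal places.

-0.1667

Exact integral: ∫_-1.5^0.5 g(u) du ≈ 8.333333.
T_4 = 8.5.
Error ≈ 8.333333 − 8.5 ≈ -0.1667.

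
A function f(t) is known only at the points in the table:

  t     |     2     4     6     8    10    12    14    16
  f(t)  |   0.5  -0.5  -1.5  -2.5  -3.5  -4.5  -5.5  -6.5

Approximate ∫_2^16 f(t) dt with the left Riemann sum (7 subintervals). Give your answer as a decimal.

Δt = 2.
Sum = 2·[0.5 + (-0.5) + (-1.5) + (-2.5) + (-3.5) + (-4.5) + (-5.5)] = -35.

-35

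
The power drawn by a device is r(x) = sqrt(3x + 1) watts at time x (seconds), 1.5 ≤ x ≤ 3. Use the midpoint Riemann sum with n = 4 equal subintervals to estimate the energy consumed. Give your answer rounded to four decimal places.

4.1619

Δx = (3 − 1.5)/4 = 0.375.
Midpoints: 1.6875, 2.0625, 2.4375, 2.8125.
r(1.6875) ≈ 2.4622, r(2.0625) ≈ 2.6810, r(2.4375) ≈ 2.8831, r(2.8125) ≈ 3.0721.
Sum = Δx · [r(1.6875) + r(2.0625) + r(2.4375) + r(2.8125)].
Sum ≈ 4.1619.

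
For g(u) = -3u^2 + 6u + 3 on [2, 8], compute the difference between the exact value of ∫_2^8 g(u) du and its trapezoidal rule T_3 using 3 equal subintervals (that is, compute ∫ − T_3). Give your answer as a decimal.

Exact integral: ∫_2^8 g(u) du = -306.
T_3 = -318.
Error = -306 − (-318) = 12.

12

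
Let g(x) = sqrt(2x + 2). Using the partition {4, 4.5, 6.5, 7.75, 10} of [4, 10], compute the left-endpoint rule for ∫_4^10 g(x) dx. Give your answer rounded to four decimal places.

Subinterval widths: 0.5, 2, 1.25, 2.25.
Left endpoints: 4, 4.5, 6.5, 7.75.
g(4) ≈ 3.1623, g(4.5) ≈ 3.3166, g(6.5) ≈ 3.8730, g(7.75) ≈ 4.1833.
Sum = Σ Δx_i · g(x_i).
Sum ≈ 22.4680.

22.4680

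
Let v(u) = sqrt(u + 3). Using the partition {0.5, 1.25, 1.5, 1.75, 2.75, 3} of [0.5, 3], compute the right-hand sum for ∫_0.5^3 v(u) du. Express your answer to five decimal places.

5.63165

Subinterval widths: 0.75, 0.25, 0.25, 1, 0.25.
Right endpoints: 1.25, 1.5, 1.75, 2.75, 3.
v(1.25) ≈ 2.06155, v(1.5) ≈ 2.12132, v(1.75) ≈ 2.17945, v(2.75) ≈ 2.39792, v(3) ≈ 2.44949.
Sum = Σ Δu_i · v(u_i).
Sum ≈ 5.63165.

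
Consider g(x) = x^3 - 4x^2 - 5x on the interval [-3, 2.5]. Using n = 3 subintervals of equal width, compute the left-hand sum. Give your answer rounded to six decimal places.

Δx = (2.5 − (-3))/3 = 11/6.
Left endpoints: -3, -7/6, 2/3.
g(-3) = -48, g(-7/6) = -259/216, g(2/3) = -130/27.
Sum = Δx · [g(-3) + g(-7/6) + g(2/3)].
Sum ≈ -99.025463.

-99.025463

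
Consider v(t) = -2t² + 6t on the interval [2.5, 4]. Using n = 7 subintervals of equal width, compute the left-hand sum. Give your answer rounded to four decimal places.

-1.8980

Δt = (4 − 2.5)/7 = 3/14.
Left endpoints: 2.5, 19/7, 41/14, 22/7, 47/14, 25/7, 53/14.
v(2.5) = 2.5, v(19/7) = 76/49, v(41/14) = 41/98, v(22/7) = -44/49, v(47/14) = -235/98, v(25/7) = -200/49, v(53/14) = -583/98.
Sum = Δt · [v(2.5) + v(19/7) + v(41/14) + ...].
Sum ≈ -1.8980.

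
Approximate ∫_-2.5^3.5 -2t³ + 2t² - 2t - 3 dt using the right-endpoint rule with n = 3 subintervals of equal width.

Δt = (3.5 − (-2.5))/3 = 2.
Right endpoints: -0.5, 1.5, 3.5.
f(-0.5) = -1.25, f(1.5) = -8.25, f(3.5) = -71.25.
Sum = Δt · [f(-0.5) + f(1.5) + f(3.5)].
Sum = -161.5.

-161.5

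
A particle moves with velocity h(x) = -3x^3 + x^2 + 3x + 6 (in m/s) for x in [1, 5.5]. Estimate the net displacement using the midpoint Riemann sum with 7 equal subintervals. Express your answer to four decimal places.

Δx = (5.5 − 1)/7 = 9/14.
Midpoints: 37/28, 55/28, 73/28, 3.25, 109/28, 127/28, 145/28.
h(37/28) = 105109/21952, h(55/28) = -153353/21952, h(73/28) = -714431/21952, h(3.25) = -76.671875, h(109/28) = -3164339/21952, h(127/28) = -5263121/21952, h(145/28) = -8084423/21952.
Sum = Δx · [h(37/28) + h(55/28) + h(73/28) + ...].
Sum ≈ -555.1688.

-555.1688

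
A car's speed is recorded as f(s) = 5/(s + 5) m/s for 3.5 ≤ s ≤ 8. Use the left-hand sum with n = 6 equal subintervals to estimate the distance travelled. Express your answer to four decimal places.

Δs = (8 − 3.5)/6 = 0.75.
Left endpoints: 3.5, 4.25, 5, 5.75, 6.5, 7.25.
f(3.5) = 10/17, f(4.25) = 20/37, f(5) = 0.5, f(5.75) = 20/43, f(6.5) = 10/23, f(7.25) = 20/49.
Sum = Δs · [f(3.5) + f(4.25) + f(5) + ...].
Sum ≈ 2.2026.

2.2026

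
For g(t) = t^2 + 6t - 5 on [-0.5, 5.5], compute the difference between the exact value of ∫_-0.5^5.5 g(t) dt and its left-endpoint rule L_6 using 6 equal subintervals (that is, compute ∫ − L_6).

32

Exact integral: ∫_-0.5^5.5 g(t) dt = 115.5.
L_6 = 83.5.
Error = 115.5 − 83.5 = 32.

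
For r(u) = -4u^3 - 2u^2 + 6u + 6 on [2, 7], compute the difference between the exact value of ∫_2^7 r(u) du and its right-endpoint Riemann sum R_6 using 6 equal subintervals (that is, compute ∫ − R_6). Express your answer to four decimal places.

Exact integral: ∫_2^7 r(u) du ≈ -2443.333333.
R_6 ≈ -3059.074074.
Error ≈ -2443.333333 − (-3059.074074) ≈ 615.7407.

615.7407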